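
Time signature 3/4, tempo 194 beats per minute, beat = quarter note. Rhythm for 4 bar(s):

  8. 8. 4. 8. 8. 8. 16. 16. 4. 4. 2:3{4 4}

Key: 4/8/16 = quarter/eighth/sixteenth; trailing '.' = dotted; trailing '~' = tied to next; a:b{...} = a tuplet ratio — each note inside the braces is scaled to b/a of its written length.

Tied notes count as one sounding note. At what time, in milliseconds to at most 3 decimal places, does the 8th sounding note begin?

1. 0.0ms @ 0 + 231.959ms (3/4)
2. 231.959ms @ 3/4 + 231.959ms (3/4)
3. 463.918ms @ 3/2 + 463.918ms (3/2)
4. 927.835ms @ 3 + 231.959ms (3/4)
5. 1159.794ms @ 15/4 + 231.959ms (3/4)
6. 1391.753ms @ 9/2 + 231.959ms (3/4)
7. 1623.711ms @ 21/4 + 115.979ms (3/8)
8. 1739.691ms @ 45/8 + 115.979ms (3/8)
9. 1855.67ms @ 6 + 463.918ms (3/2)
10. 2319.588ms @ 15/2 + 463.918ms (3/2)
11. 2783.505ms @ 9 + 463.918ms (3/2)
12. 3247.423ms @ 21/2 + 463.918ms (3/2)

note 8 onset = 45/8b = 1739.691ms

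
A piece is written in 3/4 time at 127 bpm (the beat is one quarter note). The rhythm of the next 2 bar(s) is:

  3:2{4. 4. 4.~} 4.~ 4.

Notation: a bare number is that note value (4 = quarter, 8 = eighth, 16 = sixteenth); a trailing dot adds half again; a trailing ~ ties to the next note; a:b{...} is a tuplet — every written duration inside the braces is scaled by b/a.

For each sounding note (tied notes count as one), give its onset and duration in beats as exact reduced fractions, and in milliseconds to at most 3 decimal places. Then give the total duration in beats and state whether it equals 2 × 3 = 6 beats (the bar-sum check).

1) 0.0ms=0b +472.441ms=1b
2) 472.441ms=1b +472.441ms=1b
3) 944.882ms=2b +1889.764ms=4b
Σ=6b of 6 (127bpm 3/4) — PASS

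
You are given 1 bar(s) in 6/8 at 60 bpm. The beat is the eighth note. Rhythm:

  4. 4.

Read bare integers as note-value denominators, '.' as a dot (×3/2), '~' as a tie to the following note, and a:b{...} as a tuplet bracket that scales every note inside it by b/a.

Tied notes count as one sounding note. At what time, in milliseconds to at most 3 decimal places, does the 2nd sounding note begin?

1. 0.0ms @ 0 + 3000.0ms (3)
2. 3000.0ms @ 3 + 3000.0ms (3)

note 2 onset = 3b = 3000.0ms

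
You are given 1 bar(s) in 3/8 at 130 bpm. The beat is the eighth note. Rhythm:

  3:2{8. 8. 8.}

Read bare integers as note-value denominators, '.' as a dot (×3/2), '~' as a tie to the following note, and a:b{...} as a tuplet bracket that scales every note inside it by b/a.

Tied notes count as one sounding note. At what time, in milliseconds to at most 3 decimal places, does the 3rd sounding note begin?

1. 0.0ms @ 0 + 461.538ms (1)
2. 461.538ms @ 1 + 461.538ms (1)
3. 923.077ms @ 2 + 461.538ms (1)

note 3 onset = 2b = 923.077ms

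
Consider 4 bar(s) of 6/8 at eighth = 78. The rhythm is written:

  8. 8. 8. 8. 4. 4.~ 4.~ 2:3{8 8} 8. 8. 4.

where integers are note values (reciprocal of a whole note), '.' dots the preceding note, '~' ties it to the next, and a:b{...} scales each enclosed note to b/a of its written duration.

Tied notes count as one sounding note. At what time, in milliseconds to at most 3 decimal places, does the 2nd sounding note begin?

1. 0.0ms @ 0 + 1153.846ms (3/2)
2. 1153.846ms @ 3/2 + 1153.846ms (3/2)
3. 2307.692ms @ 3 + 1153.846ms (3/2)
4. 3461.538ms @ 9/2 + 1153.846ms (3/2)
5. 4615.385ms @ 6 + 2307.692ms (3)
6. 6923.077ms @ 9 + 5769.231ms (15/2)
7. 12692.308ms @ 33/2 + 1153.846ms (3/2)
8. 13846.154ms @ 18 + 1153.846ms (3/2)
9. 15000.0ms @ 39/2 + 1153.846ms (3/2)
10. 16153.846ms @ 21 + 2307.692ms (3)

note 2 onset = 3/2b = 1153.846ms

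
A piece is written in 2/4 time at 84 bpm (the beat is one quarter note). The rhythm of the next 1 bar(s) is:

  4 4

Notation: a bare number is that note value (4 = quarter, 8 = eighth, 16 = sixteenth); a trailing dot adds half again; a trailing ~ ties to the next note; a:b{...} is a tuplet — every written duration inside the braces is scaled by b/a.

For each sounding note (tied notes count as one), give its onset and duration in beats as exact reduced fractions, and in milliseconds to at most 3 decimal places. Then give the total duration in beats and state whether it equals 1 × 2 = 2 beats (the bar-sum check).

1) 0.0ms=0b +714.286ms=1b
2) 714.286ms=1b +714.286ms=1b
Σ=2b of 2 (84bpm 2/4) — PASS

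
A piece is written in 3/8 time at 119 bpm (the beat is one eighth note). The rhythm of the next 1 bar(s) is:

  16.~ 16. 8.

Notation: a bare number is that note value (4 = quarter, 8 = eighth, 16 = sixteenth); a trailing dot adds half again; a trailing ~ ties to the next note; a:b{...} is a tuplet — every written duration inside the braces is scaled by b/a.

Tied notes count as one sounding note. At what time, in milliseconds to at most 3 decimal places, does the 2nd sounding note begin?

note 2 onset = 3/2b = 756.303ms

1. 0.0ms @ 0 + 756.303ms (3/2)
2. 756.303ms @ 3/2 + 756.303ms (3/2)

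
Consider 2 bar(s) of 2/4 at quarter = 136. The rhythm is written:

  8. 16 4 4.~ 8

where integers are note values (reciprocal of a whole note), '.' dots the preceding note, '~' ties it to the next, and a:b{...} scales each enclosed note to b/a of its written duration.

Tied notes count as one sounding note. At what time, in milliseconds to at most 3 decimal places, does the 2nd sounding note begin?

note 2 onset = 3/4b = 330.882ms

1. 0.0ms @ 0 + 330.882ms (3/4)
2. 330.882ms @ 3/4 + 110.294ms (1/4)
3. 441.176ms @ 1 + 441.176ms (1)
4. 882.353ms @ 2 + 882.353ms (2)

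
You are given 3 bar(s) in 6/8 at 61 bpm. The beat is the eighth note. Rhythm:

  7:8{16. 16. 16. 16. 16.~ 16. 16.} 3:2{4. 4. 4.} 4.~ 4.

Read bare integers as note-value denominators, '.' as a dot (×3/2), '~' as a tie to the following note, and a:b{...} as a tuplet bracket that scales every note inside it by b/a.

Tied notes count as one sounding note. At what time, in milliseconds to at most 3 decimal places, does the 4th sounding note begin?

note 4 onset = 18/7b = 2529.274ms

1. 0.0ms @ 0 + 843.091ms (6/7)
2. 843.091ms @ 6/7 + 843.091ms (6/7)
3. 1686.183ms @ 12/7 + 843.091ms (6/7)
4. 2529.274ms @ 18/7 + 843.091ms (6/7)
5. 3372.365ms @ 24/7 + 1686.183ms (12/7)
6. 5058.548ms @ 36/7 + 843.091ms (6/7)
7. 5901.639ms @ 6 + 1967.213ms (2)
8. 7868.852ms @ 8 + 1967.213ms (2)
9. 9836.066ms @ 10 + 1967.213ms (2)
10. 11803.279ms @ 12 + 5901.639ms (6)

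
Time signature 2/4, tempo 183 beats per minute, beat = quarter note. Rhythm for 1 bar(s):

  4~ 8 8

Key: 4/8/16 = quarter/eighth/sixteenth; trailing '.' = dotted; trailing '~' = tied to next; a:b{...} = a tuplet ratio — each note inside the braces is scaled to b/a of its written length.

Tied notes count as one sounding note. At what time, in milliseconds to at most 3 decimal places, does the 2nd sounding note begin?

1. 0.0ms @ 0 + 491.803ms (3/2)
2. 491.803ms @ 3/2 + 163.934ms (1/2)

note 2 onset = 3/2b = 491.803ms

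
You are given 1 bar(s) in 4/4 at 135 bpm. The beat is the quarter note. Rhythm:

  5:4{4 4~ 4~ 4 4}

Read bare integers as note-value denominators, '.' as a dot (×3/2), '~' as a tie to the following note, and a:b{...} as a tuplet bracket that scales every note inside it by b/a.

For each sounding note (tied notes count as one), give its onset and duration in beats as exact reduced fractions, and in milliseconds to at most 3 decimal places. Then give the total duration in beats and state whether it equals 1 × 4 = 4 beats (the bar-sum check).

1) 0.0ms=0b +355.556ms=4/5b
2) 355.556ms=4/5b +1066.667ms=12/5b
3) 1422.222ms=16/5b +355.556ms=4/5b
Σ=4b of 4 (135bpm 4/4) — PASS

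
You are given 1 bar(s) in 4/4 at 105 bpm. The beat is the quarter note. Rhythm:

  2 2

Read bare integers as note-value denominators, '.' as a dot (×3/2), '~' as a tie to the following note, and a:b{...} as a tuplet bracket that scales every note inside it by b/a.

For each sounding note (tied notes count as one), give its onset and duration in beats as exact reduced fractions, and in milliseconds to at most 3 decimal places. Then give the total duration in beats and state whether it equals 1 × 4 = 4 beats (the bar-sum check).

1) 0.0ms=0b +1142.857ms=2b
2) 1142.857ms=2b +1142.857ms=2b
Σ=4b of 4 (105bpm 4/4) — PASS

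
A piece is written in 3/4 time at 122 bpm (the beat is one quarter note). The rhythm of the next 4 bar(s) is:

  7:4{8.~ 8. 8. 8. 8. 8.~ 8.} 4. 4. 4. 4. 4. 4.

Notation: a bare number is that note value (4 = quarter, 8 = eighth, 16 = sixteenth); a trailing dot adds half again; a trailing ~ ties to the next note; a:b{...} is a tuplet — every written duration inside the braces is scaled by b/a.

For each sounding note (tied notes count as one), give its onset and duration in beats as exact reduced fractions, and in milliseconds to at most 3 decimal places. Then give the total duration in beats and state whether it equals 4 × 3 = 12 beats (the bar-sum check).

1) 0.0ms=0b +421.546ms=6/7b
2) 421.546ms=6/7b +210.773ms=3/7b
3) 632.319ms=9/7b +210.773ms=3/7b
4) 843.091ms=12/7b +210.773ms=3/7b
5) 1053.864ms=15/7b +421.546ms=6/7b
6) 1475.41ms=3b +737.705ms=3/2b
7) 2213.115ms=9/2b +737.705ms=3/2b
8) 2950.82ms=6b +737.705ms=3/2b
9) 3688.525ms=15/2b +737.705ms=3/2b
10) 4426.23ms=9b +737.705ms=3/2b
11) 5163.934ms=21/2b +737.705ms=3/2b
Σ=12b of 12 (122bpm 3/4) — PASS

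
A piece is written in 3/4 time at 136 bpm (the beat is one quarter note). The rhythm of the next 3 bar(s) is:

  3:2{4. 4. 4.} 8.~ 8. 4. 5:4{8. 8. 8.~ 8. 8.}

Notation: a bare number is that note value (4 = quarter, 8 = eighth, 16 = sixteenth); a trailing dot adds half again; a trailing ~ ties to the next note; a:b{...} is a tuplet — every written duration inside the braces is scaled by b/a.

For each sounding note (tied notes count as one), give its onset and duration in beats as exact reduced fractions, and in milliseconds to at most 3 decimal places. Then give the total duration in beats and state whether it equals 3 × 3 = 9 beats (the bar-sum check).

1) 0.0ms=0b +441.176ms=1b
2) 441.176ms=1b +441.176ms=1b
3) 882.353ms=2b +441.176ms=1b
4) 1323.529ms=3b +661.765ms=3/2b
5) 1985.294ms=9/2b +661.765ms=3/2b
6) 2647.059ms=6b +264.706ms=3/5b
7) 2911.765ms=33/5b +264.706ms=3/5b
8) 3176.471ms=36/5b +529.412ms=6/5b
9) 3705.882ms=42/5b +264.706ms=3/5b
Σ=9b of 9 (136bpm 3/4) — PASS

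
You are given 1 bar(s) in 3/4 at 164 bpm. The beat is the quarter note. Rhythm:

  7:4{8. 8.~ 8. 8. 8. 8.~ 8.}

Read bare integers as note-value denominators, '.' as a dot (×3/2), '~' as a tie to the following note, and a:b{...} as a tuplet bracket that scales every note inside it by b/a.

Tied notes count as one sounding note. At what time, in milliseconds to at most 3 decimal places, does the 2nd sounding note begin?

1. 0.0ms @ 0 + 156.794ms (3/7)
2. 156.794ms @ 3/7 + 313.589ms (6/7)
3. 470.383ms @ 9/7 + 156.794ms (3/7)
4. 627.178ms @ 12/7 + 156.794ms (3/7)
5. 783.972ms @ 15/7 + 313.589ms (6/7)

note 2 onset = 3/7b = 156.794ms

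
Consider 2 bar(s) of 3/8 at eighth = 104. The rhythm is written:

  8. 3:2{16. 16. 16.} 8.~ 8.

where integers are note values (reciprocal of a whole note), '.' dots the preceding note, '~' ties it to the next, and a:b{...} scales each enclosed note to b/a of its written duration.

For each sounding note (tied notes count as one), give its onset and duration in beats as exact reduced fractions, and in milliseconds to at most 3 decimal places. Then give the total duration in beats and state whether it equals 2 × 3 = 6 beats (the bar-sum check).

1) 0.0ms=0b +865.385ms=3/2b
2) 865.385ms=3/2b +288.462ms=1/2b
3) 1153.846ms=2b +288.462ms=1/2b
4) 1442.308ms=5/2b +288.462ms=1/2b
5) 1730.769ms=3b +1730.769ms=3b
Σ=6b of 6 (104bpm 3/8) — PASS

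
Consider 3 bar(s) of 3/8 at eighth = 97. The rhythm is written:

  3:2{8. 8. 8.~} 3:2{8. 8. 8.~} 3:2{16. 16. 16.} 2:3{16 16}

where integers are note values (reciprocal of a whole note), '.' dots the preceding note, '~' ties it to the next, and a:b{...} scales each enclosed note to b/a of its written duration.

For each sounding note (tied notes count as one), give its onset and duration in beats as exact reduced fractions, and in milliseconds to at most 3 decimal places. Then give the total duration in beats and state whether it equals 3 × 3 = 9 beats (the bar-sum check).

1) 0.0ms=0b +618.557ms=1b
2) 618.557ms=1b +618.557ms=1b
3) 1237.113ms=2b +1237.113ms=2b
4) 2474.227ms=4b +618.557ms=1b
5) 3092.784ms=5b +927.835ms=3/2b
6) 4020.619ms=13/2b +309.278ms=1/2b
7) 4329.897ms=7b +309.278ms=1/2b
8) 4639.175ms=15/2b +463.918ms=3/4b
9) 5103.093ms=33/4b +463.918ms=3/4b
Σ=9b of 9 (97bpm 3/8) — PASS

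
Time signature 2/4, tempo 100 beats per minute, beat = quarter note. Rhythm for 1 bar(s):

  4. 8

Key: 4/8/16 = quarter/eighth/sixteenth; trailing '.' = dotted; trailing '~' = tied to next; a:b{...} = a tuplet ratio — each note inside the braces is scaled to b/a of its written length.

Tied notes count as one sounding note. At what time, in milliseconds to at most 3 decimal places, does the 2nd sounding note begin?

1. 0.0ms @ 0 + 900.0ms (3/2)
2. 900.0ms @ 3/2 + 300.0ms (1/2)

note 2 onset = 3/2b = 900.0ms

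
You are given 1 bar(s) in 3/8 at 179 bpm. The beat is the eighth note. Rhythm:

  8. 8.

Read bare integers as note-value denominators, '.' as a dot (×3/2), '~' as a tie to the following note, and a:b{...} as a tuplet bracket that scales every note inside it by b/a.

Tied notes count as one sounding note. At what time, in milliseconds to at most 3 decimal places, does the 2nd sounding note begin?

note 2 onset = 3/2b = 502.793ms

1. 0.0ms @ 0 + 502.793ms (3/2)
2. 502.793ms @ 3/2 + 502.793ms (3/2)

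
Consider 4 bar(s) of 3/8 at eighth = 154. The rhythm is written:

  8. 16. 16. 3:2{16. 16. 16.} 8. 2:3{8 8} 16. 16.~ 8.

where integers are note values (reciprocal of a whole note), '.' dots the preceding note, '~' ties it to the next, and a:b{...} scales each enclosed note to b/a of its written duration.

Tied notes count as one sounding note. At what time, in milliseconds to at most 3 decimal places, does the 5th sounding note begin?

note 5 onset = 7/2b = 1363.636ms

1. 0.0ms @ 0 + 584.416ms (3/2)
2. 584.416ms @ 3/2 + 292.208ms (3/4)
3. 876.623ms @ 9/4 + 292.208ms (3/4)
4. 1168.831ms @ 3 + 194.805ms (1/2)
5. 1363.636ms @ 7/2 + 194.805ms (1/2)
6. 1558.442ms @ 4 + 194.805ms (1/2)
7. 1753.247ms @ 9/2 + 584.416ms (3/2)
8. 2337.662ms @ 6 + 584.416ms (3/2)
9. 2922.078ms @ 15/2 + 584.416ms (3/2)
10. 3506.494ms @ 9 + 292.208ms (3/4)
11. 3798.701ms @ 39/4 + 876.623ms (9/4)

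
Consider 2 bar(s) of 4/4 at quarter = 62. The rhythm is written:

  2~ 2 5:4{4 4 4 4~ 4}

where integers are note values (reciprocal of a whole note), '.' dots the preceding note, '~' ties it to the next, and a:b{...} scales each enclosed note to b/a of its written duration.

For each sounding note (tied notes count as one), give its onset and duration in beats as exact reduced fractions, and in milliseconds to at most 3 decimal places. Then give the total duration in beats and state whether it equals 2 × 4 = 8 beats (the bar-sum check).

1) 0.0ms=0b +3870.968ms=4b
2) 3870.968ms=4b +774.194ms=4/5b
3) 4645.161ms=24/5b +774.194ms=4/5b
4) 5419.355ms=28/5b +774.194ms=4/5b
5) 6193.548ms=32/5b +1548.387ms=8/5b
Σ=8b of 8 (62bpm 4/4) — PASS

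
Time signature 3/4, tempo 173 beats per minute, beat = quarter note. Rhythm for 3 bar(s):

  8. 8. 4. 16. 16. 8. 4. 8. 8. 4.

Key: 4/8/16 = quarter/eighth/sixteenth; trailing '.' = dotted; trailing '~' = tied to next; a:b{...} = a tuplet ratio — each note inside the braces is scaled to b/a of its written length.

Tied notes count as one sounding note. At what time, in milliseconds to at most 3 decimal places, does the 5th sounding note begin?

note 5 onset = 27/8b = 1170.52ms

1. 0.0ms @ 0 + 260.116ms (3/4)
2. 260.116ms @ 3/4 + 260.116ms (3/4)
3. 520.231ms @ 3/2 + 520.231ms (3/2)
4. 1040.462ms @ 3 + 130.058ms (3/8)
5. 1170.52ms @ 27/8 + 130.058ms (3/8)
6. 1300.578ms @ 15/4 + 260.116ms (3/4)
7. 1560.694ms @ 9/2 + 520.231ms (3/2)
8. 2080.925ms @ 6 + 260.116ms (3/4)
9. 2341.04ms @ 27/4 + 260.116ms (3/4)
10. 2601.156ms @ 15/2 + 520.231ms (3/2)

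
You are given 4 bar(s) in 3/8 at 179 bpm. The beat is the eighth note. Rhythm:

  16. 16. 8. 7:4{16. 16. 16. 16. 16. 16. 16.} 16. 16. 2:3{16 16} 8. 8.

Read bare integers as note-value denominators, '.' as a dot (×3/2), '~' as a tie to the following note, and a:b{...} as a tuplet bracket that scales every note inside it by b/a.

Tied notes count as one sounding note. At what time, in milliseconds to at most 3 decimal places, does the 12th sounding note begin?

note 12 onset = 27/4b = 2262.57ms

1. 0.0ms @ 0 + 251.397ms (3/4)
2. 251.397ms @ 3/4 + 251.397ms (3/4)
3. 502.793ms @ 3/2 + 502.793ms (3/2)
4. 1005.587ms @ 3 + 143.655ms (3/7)
5. 1149.242ms @ 24/7 + 143.655ms (3/7)
6. 1292.897ms @ 27/7 + 143.655ms (3/7)
7. 1436.552ms @ 30/7 + 143.655ms (3/7)
8. 1580.208ms @ 33/7 + 143.655ms (3/7)
9. 1723.863ms @ 36/7 + 143.655ms (3/7)
10. 1867.518ms @ 39/7 + 143.655ms (3/7)
11. 2011.173ms @ 6 + 251.397ms (3/4)
12. 2262.57ms @ 27/4 + 251.397ms (3/4)
13. 2513.966ms @ 15/2 + 251.397ms (3/4)
14. 2765.363ms @ 33/4 + 251.397ms (3/4)
15. 3016.76ms @ 9 + 502.793ms (3/2)
16. 3519.553ms @ 21/2 + 502.793ms (3/2)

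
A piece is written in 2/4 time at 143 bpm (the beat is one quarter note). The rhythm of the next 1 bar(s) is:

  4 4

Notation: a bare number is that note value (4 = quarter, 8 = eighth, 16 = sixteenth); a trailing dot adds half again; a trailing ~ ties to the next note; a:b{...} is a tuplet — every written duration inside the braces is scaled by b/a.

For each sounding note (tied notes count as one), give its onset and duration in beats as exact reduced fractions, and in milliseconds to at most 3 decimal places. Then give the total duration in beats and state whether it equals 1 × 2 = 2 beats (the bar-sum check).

1) 0.0ms=0b +419.58ms=1b
2) 419.58ms=1b +419.58ms=1b
Σ=2b of 2 (143bpm 2/4) — PASS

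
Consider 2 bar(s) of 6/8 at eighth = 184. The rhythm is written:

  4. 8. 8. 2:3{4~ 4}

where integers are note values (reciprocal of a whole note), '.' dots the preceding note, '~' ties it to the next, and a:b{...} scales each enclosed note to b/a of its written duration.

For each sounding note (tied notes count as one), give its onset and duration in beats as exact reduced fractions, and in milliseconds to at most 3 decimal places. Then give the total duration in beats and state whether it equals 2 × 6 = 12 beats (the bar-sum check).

1) 0.0ms=0b +978.261ms=3b
2) 978.261ms=3b +489.13ms=3/2b
3) 1467.391ms=9/2b +489.13ms=3/2b
4) 1956.522ms=6b +1956.522ms=6b
Σ=12b of 12 (184bpm 6/8) — PASS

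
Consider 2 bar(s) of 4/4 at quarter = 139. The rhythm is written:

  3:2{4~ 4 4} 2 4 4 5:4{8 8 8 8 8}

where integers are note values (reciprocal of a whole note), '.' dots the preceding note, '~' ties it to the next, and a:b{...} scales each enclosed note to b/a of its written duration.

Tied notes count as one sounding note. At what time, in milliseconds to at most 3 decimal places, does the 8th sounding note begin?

note 8 onset = 34/5b = 2935.252ms

1. 0.0ms @ 0 + 575.54ms (4/3)
2. 575.54ms @ 4/3 + 287.77ms (2/3)
3. 863.309ms @ 2 + 863.309ms (2)
4. 1726.619ms @ 4 + 431.655ms (1)
5. 2158.273ms @ 5 + 431.655ms (1)
6. 2589.928ms @ 6 + 172.662ms (2/5)
7. 2762.59ms @ 32/5 + 172.662ms (2/5)
8. 2935.252ms @ 34/5 + 172.662ms (2/5)
9. 3107.914ms @ 36/5 + 172.662ms (2/5)
10. 3280.576ms @ 38/5 + 172.662ms (2/5)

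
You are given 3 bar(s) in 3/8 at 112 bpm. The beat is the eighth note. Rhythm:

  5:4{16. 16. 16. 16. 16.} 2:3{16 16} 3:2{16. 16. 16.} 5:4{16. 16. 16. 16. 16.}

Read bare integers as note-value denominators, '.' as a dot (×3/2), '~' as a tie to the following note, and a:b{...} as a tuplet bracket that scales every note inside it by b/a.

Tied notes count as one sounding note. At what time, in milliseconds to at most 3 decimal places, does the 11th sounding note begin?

1. 0.0ms @ 0 + 321.429ms (3/5)
2. 321.429ms @ 3/5 + 321.429ms (3/5)
3. 642.857ms @ 6/5 + 321.429ms (3/5)
4. 964.286ms @ 9/5 + 321.429ms (3/5)
5. 1285.714ms @ 12/5 + 321.429ms (3/5)
6. 1607.143ms @ 3 + 401.786ms (3/4)
7. 2008.929ms @ 15/4 + 401.786ms (3/4)
8. 2410.714ms @ 9/2 + 267.857ms (1/2)
9. 2678.571ms @ 5 + 267.857ms (1/2)
10. 2946.429ms @ 11/2 + 267.857ms (1/2)
11. 3214.286ms @ 6 + 321.429ms (3/5)
12. 3535.714ms @ 33/5 + 321.429ms (3/5)
13. 3857.143ms @ 36/5 + 321.429ms (3/5)
14. 4178.571ms @ 39/5 + 321.429ms (3/5)
15. 4500.0ms @ 42/5 + 321.429ms (3/5)

note 11 onset = 6b = 3214.286ms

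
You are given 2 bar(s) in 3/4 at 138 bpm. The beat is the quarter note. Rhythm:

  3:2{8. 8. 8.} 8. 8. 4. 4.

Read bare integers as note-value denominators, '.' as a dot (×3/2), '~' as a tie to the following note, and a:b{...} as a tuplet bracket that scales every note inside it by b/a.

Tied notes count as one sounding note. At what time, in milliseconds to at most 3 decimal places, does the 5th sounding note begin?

note 5 onset = 9/4b = 978.261ms

1. 0.0ms @ 0 + 217.391ms (1/2)
2. 217.391ms @ 1/2 + 217.391ms (1/2)
3. 434.783ms @ 1 + 217.391ms (1/2)
4. 652.174ms @ 3/2 + 326.087ms (3/4)
5. 978.261ms @ 9/4 + 326.087ms (3/4)
6. 1304.348ms @ 3 + 652.174ms (3/2)
7. 1956.522ms @ 9/2 + 652.174ms (3/2)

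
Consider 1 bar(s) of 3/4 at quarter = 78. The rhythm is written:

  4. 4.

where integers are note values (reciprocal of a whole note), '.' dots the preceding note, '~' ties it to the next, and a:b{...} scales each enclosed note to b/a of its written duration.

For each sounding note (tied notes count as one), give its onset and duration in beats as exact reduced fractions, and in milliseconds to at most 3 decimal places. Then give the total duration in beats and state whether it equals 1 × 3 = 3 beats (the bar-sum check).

1) 0.0ms=0b +1153.846ms=3/2b
2) 1153.846ms=3/2b +1153.846ms=3/2b
Σ=3b of 3 (78bpm 3/4) — PASS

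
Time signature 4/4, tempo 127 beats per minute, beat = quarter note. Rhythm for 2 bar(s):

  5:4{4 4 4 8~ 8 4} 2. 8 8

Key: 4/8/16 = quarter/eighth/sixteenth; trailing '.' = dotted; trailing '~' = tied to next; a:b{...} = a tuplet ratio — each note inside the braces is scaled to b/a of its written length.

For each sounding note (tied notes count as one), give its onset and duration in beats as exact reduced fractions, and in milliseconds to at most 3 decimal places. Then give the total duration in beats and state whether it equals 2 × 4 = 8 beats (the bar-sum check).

1) 0.0ms=0b +377.953ms=4/5b
2) 377.953ms=4/5b +377.953ms=4/5b
3) 755.906ms=8/5b +377.953ms=4/5b
4) 1133.858ms=12/5b +377.953ms=4/5b
5) 1511.811ms=16/5b +377.953ms=4/5b
6) 1889.764ms=4b +1417.323ms=3b
7) 3307.087ms=7b +236.22ms=1/2b
8) 3543.307ms=15/2b +236.22ms=1/2b
Σ=8b of 8 (127bpm 4/4) — PASS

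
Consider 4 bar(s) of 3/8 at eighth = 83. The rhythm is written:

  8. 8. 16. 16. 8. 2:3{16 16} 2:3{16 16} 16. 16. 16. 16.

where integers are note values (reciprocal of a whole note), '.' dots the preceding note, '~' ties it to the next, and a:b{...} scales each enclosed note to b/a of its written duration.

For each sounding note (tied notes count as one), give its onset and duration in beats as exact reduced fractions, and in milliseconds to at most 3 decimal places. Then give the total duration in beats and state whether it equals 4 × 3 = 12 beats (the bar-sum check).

1) 0.0ms=0b +1084.337ms=3/2b
2) 1084.337ms=3/2b +1084.337ms=3/2b
3) 2168.675ms=3b +542.169ms=3/4b
4) 2710.843ms=15/4b +542.169ms=3/4b
5) 3253.012ms=9/2b +1084.337ms=3/2b
6) 4337.349ms=6b +542.169ms=3/4b
7) 4879.518ms=27/4b +542.169ms=3/4b
8) 5421.687ms=15/2b +542.169ms=3/4b
9) 5963.855ms=33/4b +542.169ms=3/4b
10) 6506.024ms=9b +542.169ms=3/4b
11) 7048.193ms=39/4b +542.169ms=3/4b
12) 7590.361ms=21/2b +542.169ms=3/4b
13) 8132.53ms=45/4b +542.169ms=3/4b
Σ=12b of 12 (83bpm 3/8) — PASS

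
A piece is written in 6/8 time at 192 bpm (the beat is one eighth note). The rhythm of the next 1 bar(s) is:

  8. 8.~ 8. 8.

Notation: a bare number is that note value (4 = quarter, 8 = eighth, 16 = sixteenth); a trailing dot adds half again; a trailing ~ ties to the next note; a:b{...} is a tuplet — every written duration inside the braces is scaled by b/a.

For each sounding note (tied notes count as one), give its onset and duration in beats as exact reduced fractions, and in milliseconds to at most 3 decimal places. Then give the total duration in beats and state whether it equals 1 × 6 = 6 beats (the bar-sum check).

1) 0.0ms=0b +468.75ms=3/2b
2) 468.75ms=3/2b +937.5ms=3b
3) 1406.25ms=9/2b +468.75ms=3/2b
Σ=6b of 6 (192bpm 6/8) — PASS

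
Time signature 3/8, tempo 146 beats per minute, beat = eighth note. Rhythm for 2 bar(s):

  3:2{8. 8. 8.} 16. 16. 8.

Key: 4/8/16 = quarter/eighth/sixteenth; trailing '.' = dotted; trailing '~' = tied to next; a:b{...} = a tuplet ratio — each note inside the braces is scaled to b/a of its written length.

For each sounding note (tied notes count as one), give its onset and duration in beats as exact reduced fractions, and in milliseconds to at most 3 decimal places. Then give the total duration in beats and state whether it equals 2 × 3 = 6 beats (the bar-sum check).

1) 0.0ms=0b +410.959ms=1b
2) 410.959ms=1b +410.959ms=1b
3) 821.918ms=2b +410.959ms=1b
4) 1232.877ms=3b +308.219ms=3/4b
5) 1541.096ms=15/4b +308.219ms=3/4b
6) 1849.315ms=9/2b +616.438ms=3/2b
Σ=6b of 6 (146bpm 3/8) — PASS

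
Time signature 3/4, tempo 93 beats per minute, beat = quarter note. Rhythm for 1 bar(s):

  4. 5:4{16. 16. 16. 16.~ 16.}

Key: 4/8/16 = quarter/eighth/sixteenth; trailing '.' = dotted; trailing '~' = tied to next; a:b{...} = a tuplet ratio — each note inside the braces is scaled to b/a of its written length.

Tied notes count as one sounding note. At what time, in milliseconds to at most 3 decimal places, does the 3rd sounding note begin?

note 3 onset = 9/5b = 1161.29ms

1. 0.0ms @ 0 + 967.742ms (3/2)
2. 967.742ms @ 3/2 + 193.548ms (3/10)
3. 1161.29ms @ 9/5 + 193.548ms (3/10)
4. 1354.839ms @ 21/10 + 193.548ms (3/10)
5. 1548.387ms @ 12/5 + 387.097ms (3/5)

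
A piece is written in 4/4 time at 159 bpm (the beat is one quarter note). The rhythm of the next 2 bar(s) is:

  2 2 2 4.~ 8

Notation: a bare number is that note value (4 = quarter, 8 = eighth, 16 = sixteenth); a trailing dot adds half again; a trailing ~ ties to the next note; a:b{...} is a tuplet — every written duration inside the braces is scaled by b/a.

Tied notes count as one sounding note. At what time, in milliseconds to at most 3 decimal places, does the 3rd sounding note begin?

note 3 onset = 4b = 1509.434ms

1. 0.0ms @ 0 + 754.717ms (2)
2. 754.717ms @ 2 + 754.717ms (2)
3. 1509.434ms @ 4 + 754.717ms (2)
4. 2264.151ms @ 6 + 754.717ms (2)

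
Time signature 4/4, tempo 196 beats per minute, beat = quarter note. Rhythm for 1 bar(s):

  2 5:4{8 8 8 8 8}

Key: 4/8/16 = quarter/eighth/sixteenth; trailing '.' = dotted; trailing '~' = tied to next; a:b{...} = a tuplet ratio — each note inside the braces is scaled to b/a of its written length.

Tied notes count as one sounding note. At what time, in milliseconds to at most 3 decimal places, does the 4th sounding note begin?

1. 0.0ms @ 0 + 612.245ms (2)
2. 612.245ms @ 2 + 122.449ms (2/5)
3. 734.694ms @ 12/5 + 122.449ms (2/5)
4. 857.143ms @ 14/5 + 122.449ms (2/5)
5. 979.592ms @ 16/5 + 122.449ms (2/5)
6. 1102.041ms @ 18/5 + 122.449ms (2/5)

note 4 onset = 14/5b = 857.143ms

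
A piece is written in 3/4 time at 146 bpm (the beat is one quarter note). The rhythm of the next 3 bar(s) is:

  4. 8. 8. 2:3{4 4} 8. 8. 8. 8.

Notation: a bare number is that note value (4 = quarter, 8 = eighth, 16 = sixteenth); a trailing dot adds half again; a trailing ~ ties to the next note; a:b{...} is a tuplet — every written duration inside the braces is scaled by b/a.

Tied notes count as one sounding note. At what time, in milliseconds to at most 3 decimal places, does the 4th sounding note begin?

note 4 onset = 3b = 1232.877ms

1. 0.0ms @ 0 + 616.438ms (3/2)
2. 616.438ms @ 3/2 + 308.219ms (3/4)
3. 924.658ms @ 9/4 + 308.219ms (3/4)
4. 1232.877ms @ 3 + 616.438ms (3/2)
5. 1849.315ms @ 9/2 + 616.438ms (3/2)
6. 2465.753ms @ 6 + 308.219ms (3/4)
7. 2773.973ms @ 27/4 + 308.219ms (3/4)
8. 3082.192ms @ 15/2 + 308.219ms (3/4)
9. 3390.411ms @ 33/4 + 308.219ms (3/4)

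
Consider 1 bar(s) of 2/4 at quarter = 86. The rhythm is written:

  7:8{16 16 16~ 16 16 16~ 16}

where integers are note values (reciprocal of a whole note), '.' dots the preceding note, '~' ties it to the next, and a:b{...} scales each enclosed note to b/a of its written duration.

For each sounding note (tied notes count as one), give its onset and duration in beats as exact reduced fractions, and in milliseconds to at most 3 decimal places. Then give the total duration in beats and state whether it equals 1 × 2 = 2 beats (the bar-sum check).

1) 0.0ms=0b +199.336ms=2/7b
2) 199.336ms=2/7b +199.336ms=2/7b
3) 398.671ms=4/7b +398.671ms=4/7b
4) 797.342ms=8/7b +199.336ms=2/7b
5) 996.678ms=10/7b +398.671ms=4/7b
Σ=2b of 2 (86bpm 2/4) — PASS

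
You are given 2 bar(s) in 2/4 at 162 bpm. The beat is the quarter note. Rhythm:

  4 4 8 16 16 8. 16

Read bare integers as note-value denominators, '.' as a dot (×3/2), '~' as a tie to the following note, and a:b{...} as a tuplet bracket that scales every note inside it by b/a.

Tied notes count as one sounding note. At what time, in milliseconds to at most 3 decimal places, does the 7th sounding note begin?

1. 0.0ms @ 0 + 370.37ms (1)
2. 370.37ms @ 1 + 370.37ms (1)
3. 740.741ms @ 2 + 185.185ms (1/2)
4. 925.926ms @ 5/2 + 92.593ms (1/4)
5. 1018.519ms @ 11/4 + 92.593ms (1/4)
6. 1111.111ms @ 3 + 277.778ms (3/4)
7. 1388.889ms @ 15/4 + 92.593ms (1/4)

note 7 onset = 15/4b = 1388.889ms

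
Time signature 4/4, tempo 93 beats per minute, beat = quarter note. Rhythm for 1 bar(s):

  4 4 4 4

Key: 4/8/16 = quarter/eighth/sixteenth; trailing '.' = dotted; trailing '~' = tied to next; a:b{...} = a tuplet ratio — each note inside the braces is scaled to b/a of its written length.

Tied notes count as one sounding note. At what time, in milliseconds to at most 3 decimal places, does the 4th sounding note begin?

1. 0.0ms @ 0 + 645.161ms (1)
2. 645.161ms @ 1 + 645.161ms (1)
3. 1290.323ms @ 2 + 645.161ms (1)
4. 1935.484ms @ 3 + 645.161ms (1)

note 4 onset = 3b = 1935.484ms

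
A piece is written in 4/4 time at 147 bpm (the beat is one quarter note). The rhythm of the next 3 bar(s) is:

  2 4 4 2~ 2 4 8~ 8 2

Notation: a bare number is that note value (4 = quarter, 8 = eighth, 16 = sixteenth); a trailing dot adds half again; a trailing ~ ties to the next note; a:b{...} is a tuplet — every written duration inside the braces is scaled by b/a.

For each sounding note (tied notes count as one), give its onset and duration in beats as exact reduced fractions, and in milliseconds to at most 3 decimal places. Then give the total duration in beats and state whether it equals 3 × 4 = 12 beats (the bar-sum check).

1) 0.0ms=0b +816.327ms=2b
2) 816.327ms=2b +408.163ms=1b
3) 1224.49ms=3b +408.163ms=1b
4) 1632.653ms=4b +1632.653ms=4b
5) 3265.306ms=8b +408.163ms=1b
6) 3673.469ms=9b +408.163ms=1b
7) 4081.633ms=10b +816.327ms=2b
Σ=12b of 12 (147bpm 4/4) — PASS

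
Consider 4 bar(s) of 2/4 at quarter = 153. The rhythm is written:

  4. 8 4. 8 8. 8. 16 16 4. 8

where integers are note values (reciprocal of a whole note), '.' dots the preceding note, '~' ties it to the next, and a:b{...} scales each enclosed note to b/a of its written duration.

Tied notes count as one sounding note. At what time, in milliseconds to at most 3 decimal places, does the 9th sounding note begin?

1. 0.0ms @ 0 + 588.235ms (3/2)
2. 588.235ms @ 3/2 + 196.078ms (1/2)
3. 784.314ms @ 2 + 588.235ms (3/2)
4. 1372.549ms @ 7/2 + 196.078ms (1/2)
5. 1568.627ms @ 4 + 294.118ms (3/4)
6. 1862.745ms @ 19/4 + 294.118ms (3/4)
7. 2156.863ms @ 11/2 + 98.039ms (1/4)
8. 2254.902ms @ 23/4 + 98.039ms (1/4)
9. 2352.941ms @ 6 + 588.235ms (3/2)
10. 2941.176ms @ 15/2 + 196.078ms (1/2)

note 9 onset = 6b = 2352.941ms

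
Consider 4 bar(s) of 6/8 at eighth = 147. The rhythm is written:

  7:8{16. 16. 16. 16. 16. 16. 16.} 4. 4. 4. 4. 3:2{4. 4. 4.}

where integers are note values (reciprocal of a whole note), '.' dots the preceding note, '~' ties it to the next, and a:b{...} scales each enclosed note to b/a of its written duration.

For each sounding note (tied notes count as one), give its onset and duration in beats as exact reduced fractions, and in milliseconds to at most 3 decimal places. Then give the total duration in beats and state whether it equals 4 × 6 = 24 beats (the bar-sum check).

1) 0.0ms=0b +349.854ms=6/7b
2) 349.854ms=6/7b +349.854ms=6/7b
3) 699.708ms=12/7b +349.854ms=6/7b
4) 1049.563ms=18/7b +349.854ms=6/7b
5) 1399.417ms=24/7b +349.854ms=6/7b
6) 1749.271ms=30/7b +349.854ms=6/7b
7) 2099.125ms=36/7b +349.854ms=6/7b
8) 2448.98ms=6b +1224.49ms=3b
9) 3673.469ms=9b +1224.49ms=3b
10) 4897.959ms=12b +1224.49ms=3b
11) 6122.449ms=15b +1224.49ms=3b
12) 7346.939ms=18b +816.327ms=2b
13) 8163.265ms=20b +816.327ms=2b
14) 8979.592ms=22b +816.327ms=2b
Σ=24b of 24 (147bpm 6/8) — PASS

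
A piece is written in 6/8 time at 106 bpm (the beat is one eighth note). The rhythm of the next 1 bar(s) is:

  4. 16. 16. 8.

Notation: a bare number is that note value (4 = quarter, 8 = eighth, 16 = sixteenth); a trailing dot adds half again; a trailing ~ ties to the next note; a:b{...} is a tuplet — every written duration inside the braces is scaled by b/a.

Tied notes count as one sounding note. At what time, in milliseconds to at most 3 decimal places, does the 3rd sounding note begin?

note 3 onset = 15/4b = 2122.642ms

1. 0.0ms @ 0 + 1698.113ms (3)
2. 1698.113ms @ 3 + 424.528ms (3/4)
3. 2122.642ms @ 15/4 + 424.528ms (3/4)
4. 2547.17ms @ 9/2 + 849.057ms (3/2)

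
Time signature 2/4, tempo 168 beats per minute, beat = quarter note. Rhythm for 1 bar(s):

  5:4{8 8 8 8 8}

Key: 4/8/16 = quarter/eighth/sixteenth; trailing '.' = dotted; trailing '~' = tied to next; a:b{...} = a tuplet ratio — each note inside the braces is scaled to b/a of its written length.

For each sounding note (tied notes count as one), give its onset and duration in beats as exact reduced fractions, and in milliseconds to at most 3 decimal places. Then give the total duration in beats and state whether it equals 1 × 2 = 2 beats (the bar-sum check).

1) 0.0ms=0b +142.857ms=2/5b
2) 142.857ms=2/5b +142.857ms=2/5b
3) 285.714ms=4/5b +142.857ms=2/5b
4) 428.571ms=6/5b +142.857ms=2/5b
5) 571.429ms=8/5b +142.857ms=2/5b
Σ=2b of 2 (168bpm 2/4) — PASS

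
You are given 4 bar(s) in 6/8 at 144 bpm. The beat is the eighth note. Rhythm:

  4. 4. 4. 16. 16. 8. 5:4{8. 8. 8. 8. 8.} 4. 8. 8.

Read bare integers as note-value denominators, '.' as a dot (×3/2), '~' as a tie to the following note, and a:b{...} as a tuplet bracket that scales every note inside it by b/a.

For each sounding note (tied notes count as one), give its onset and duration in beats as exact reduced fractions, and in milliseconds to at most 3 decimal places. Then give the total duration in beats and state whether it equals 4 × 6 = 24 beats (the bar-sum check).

1) 0.0ms=0b +1250.0ms=3b
2) 1250.0ms=3b +1250.0ms=3b
3) 2500.0ms=6b +1250.0ms=3b
4) 3750.0ms=9b +312.5ms=3/4b
5) 4062.5ms=39/4b +312.5ms=3/4b
6) 4375.0ms=21/2b +625.0ms=3/2b
7) 5000.0ms=12b +500.0ms=6/5b
8) 5500.0ms=66/5b +500.0ms=6/5b
9) 6000.0ms=72/5b +500.0ms=6/5b
10) 6500.0ms=78/5b +500.0ms=6/5b
11) 7000.0ms=84/5b +500.0ms=6/5b
12) 7500.0ms=18b +1250.0ms=3b
13) 8750.0ms=21b +625.0ms=3/2b
14) 9375.0ms=45/2b +625.0ms=3/2b
Σ=24b of 24 (144bpm 6/8) — PASS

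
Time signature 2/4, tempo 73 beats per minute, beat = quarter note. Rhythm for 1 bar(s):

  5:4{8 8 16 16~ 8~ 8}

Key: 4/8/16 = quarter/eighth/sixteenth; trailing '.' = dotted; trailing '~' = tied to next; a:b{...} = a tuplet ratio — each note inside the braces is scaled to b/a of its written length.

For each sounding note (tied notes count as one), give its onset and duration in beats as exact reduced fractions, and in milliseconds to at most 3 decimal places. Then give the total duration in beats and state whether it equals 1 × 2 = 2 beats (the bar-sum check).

1) 0.0ms=0b +328.767ms=2/5b
2) 328.767ms=2/5b +328.767ms=2/5b
3) 657.534ms=4/5b +164.384ms=1/5b
4) 821.918ms=1b +821.918ms=1b
Σ=2b of 2 (73bpm 2/4) — PASS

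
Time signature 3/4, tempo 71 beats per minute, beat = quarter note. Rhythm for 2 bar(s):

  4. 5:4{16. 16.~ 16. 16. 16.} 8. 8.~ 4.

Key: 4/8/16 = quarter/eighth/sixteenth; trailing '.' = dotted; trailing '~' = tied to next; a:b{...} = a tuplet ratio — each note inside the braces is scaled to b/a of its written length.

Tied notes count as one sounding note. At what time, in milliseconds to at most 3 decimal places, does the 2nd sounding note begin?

1. 0.0ms @ 0 + 1267.606ms (3/2)
2. 1267.606ms @ 3/2 + 253.521ms (3/10)
3. 1521.127ms @ 9/5 + 507.042ms (3/5)
4. 2028.169ms @ 12/5 + 253.521ms (3/10)
5. 2281.69ms @ 27/10 + 253.521ms (3/10)
6. 2535.211ms @ 3 + 633.803ms (3/4)
7. 3169.014ms @ 15/4 + 1901.408ms (9/4)

note 2 onset = 3/2b = 1267.606ms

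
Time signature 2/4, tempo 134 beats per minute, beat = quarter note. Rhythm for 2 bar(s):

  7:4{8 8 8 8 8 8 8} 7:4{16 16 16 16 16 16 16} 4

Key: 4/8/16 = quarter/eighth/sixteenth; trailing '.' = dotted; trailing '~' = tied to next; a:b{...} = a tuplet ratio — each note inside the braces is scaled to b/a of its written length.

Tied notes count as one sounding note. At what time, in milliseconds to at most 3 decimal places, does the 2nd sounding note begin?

note 2 onset = 2/7b = 127.932ms

1. 0.0ms @ 0 + 127.932ms (2/7)
2. 127.932ms @ 2/7 + 127.932ms (2/7)
3. 255.864ms @ 4/7 + 127.932ms (2/7)
4. 383.795ms @ 6/7 + 127.932ms (2/7)
5. 511.727ms @ 8/7 + 127.932ms (2/7)
6. 639.659ms @ 10/7 + 127.932ms (2/7)
7. 767.591ms @ 12/7 + 127.932ms (2/7)
8. 895.522ms @ 2 + 63.966ms (1/7)
9. 959.488ms @ 15/7 + 63.966ms (1/7)
10. 1023.454ms @ 16/7 + 63.966ms (1/7)
11. 1087.42ms @ 17/7 + 63.966ms (1/7)
12. 1151.386ms @ 18/7 + 63.966ms (1/7)
13. 1215.352ms @ 19/7 + 63.966ms (1/7)
14. 1279.318ms @ 20/7 + 63.966ms (1/7)
15. 1343.284ms @ 3 + 447.761ms (1)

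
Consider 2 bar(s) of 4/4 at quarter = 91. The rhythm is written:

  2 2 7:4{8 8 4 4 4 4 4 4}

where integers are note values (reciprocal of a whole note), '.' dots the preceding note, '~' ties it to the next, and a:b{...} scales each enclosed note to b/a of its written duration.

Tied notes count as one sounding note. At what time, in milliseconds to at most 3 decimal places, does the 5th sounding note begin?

note 5 onset = 32/7b = 3014.129ms

1. 0.0ms @ 0 + 1318.681ms (2)
2. 1318.681ms @ 2 + 1318.681ms (2)
3. 2637.363ms @ 4 + 188.383ms (2/7)
4. 2825.746ms @ 30/7 + 188.383ms (2/7)
5. 3014.129ms @ 32/7 + 376.766ms (4/7)
6. 3390.895ms @ 36/7 + 376.766ms (4/7)
7. 3767.661ms @ 40/7 + 376.766ms (4/7)
8. 4144.427ms @ 44/7 + 376.766ms (4/7)
9. 4521.193ms @ 48/7 + 376.766ms (4/7)
10. 4897.959ms @ 52/7 + 376.766ms (4/7)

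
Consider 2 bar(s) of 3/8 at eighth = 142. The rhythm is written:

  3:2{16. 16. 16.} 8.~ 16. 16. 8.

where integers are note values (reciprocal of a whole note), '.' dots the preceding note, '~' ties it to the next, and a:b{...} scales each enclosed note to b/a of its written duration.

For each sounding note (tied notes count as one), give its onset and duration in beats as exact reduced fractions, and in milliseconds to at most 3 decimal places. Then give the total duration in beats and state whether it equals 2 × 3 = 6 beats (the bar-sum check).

1) 0.0ms=0b +211.268ms=1/2b
2) 211.268ms=1/2b +211.268ms=1/2b
3) 422.535ms=1b +211.268ms=1/2b
4) 633.803ms=3/2b +950.704ms=9/4b
5) 1584.507ms=15/4b +316.901ms=3/4b
6) 1901.408ms=9/2b +633.803ms=3/2b
Σ=6b of 6 (142bpm 3/8) — PASS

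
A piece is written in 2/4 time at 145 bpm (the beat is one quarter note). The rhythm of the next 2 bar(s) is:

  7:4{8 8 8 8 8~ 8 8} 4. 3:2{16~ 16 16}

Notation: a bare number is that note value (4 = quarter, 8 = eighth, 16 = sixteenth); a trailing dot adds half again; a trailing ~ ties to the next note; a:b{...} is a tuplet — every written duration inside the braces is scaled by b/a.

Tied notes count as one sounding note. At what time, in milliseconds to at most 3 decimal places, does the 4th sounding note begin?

note 4 onset = 6/7b = 354.68ms

1. 0.0ms @ 0 + 118.227ms (2/7)
2. 118.227ms @ 2/7 + 118.227ms (2/7)
3. 236.453ms @ 4/7 + 118.227ms (2/7)
4. 354.68ms @ 6/7 + 118.227ms (2/7)
5. 472.906ms @ 8/7 + 236.453ms (4/7)
6. 709.36ms @ 12/7 + 118.227ms (2/7)
7. 827.586ms @ 2 + 620.69ms (3/2)
8. 1448.276ms @ 7/2 + 137.931ms (1/3)
9. 1586.207ms @ 23/6 + 68.966ms (1/6)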